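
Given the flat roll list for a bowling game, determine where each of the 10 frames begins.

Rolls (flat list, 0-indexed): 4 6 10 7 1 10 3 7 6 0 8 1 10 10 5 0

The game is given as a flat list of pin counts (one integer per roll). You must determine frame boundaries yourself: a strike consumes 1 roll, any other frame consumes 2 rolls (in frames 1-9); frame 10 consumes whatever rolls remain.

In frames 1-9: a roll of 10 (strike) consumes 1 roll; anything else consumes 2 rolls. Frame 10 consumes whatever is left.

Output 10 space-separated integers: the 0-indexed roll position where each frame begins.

Frame 1 starts at roll index 0: rolls=4,6 (sum=10), consumes 2 rolls
Frame 2 starts at roll index 2: roll=10 (strike), consumes 1 roll
Frame 3 starts at roll index 3: rolls=7,1 (sum=8), consumes 2 rolls
Frame 4 starts at roll index 5: roll=10 (strike), consumes 1 roll
Frame 5 starts at roll index 6: rolls=3,7 (sum=10), consumes 2 rolls
Frame 6 starts at roll index 8: rolls=6,0 (sum=6), consumes 2 rolls
Frame 7 starts at roll index 10: rolls=8,1 (sum=9), consumes 2 rolls
Frame 8 starts at roll index 12: roll=10 (strike), consumes 1 roll
Frame 9 starts at roll index 13: roll=10 (strike), consumes 1 roll
Frame 10 starts at roll index 14: 2 remaining rolls

Answer: 0 2 3 5 6 8 10 12 13 14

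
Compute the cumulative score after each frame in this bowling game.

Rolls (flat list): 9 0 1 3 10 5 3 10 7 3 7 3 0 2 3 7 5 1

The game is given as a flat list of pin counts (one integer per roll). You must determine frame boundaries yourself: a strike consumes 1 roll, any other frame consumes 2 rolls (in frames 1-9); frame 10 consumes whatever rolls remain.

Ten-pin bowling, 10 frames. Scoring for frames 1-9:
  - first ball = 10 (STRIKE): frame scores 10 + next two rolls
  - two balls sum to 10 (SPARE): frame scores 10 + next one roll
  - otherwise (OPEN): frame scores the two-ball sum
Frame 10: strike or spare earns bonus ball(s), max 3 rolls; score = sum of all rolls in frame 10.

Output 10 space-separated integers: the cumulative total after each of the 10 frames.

Frame 1: OPEN (9+0=9). Cumulative: 9
Frame 2: OPEN (1+3=4). Cumulative: 13
Frame 3: STRIKE. 10 + next two rolls (5+3) = 18. Cumulative: 31
Frame 4: OPEN (5+3=8). Cumulative: 39
Frame 5: STRIKE. 10 + next two rolls (7+3) = 20. Cumulative: 59
Frame 6: SPARE (7+3=10). 10 + next roll (7) = 17. Cumulative: 76
Frame 7: SPARE (7+3=10). 10 + next roll (0) = 10. Cumulative: 86
Frame 8: OPEN (0+2=2). Cumulative: 88
Frame 9: SPARE (3+7=10). 10 + next roll (5) = 15. Cumulative: 103
Frame 10: OPEN. Sum of all frame-10 rolls (5+1) = 6. Cumulative: 109

Answer: 9 13 31 39 59 76 86 88 103 109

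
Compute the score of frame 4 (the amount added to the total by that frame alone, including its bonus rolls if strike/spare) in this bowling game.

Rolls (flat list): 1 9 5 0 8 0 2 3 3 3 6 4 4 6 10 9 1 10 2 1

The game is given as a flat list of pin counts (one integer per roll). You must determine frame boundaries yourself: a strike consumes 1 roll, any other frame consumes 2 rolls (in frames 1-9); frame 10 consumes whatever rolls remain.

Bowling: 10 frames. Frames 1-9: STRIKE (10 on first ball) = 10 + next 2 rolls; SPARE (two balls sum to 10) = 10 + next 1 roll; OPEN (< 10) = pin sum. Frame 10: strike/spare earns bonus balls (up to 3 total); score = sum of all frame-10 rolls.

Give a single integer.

Frame 1: SPARE (1+9=10). 10 + next roll (5) = 15. Cumulative: 15
Frame 2: OPEN (5+0=5). Cumulative: 20
Frame 3: OPEN (8+0=8). Cumulative: 28
Frame 4: OPEN (2+3=5). Cumulative: 33
Frame 5: OPEN (3+3=6). Cumulative: 39
Frame 6: SPARE (6+4=10). 10 + next roll (4) = 14. Cumulative: 53

Answer: 5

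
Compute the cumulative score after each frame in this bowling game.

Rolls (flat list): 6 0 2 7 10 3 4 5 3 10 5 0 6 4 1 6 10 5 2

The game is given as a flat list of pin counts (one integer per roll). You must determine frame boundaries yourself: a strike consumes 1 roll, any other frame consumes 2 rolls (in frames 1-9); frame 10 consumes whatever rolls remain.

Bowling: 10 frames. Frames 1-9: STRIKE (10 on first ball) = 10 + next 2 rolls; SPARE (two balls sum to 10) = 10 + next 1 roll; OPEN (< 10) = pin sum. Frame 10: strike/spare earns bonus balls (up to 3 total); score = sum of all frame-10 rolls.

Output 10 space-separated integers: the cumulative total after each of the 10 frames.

Frame 1: OPEN (6+0=6). Cumulative: 6
Frame 2: OPEN (2+7=9). Cumulative: 15
Frame 3: STRIKE. 10 + next two rolls (3+4) = 17. Cumulative: 32
Frame 4: OPEN (3+4=7). Cumulative: 39
Frame 5: OPEN (5+3=8). Cumulative: 47
Frame 6: STRIKE. 10 + next two rolls (5+0) = 15. Cumulative: 62
Frame 7: OPEN (5+0=5). Cumulative: 67
Frame 8: SPARE (6+4=10). 10 + next roll (1) = 11. Cumulative: 78
Frame 9: OPEN (1+6=7). Cumulative: 85
Frame 10: STRIKE. Sum of all frame-10 rolls (10+5+2) = 17. Cumulative: 102

Answer: 6 15 32 39 47 62 67 78 85 102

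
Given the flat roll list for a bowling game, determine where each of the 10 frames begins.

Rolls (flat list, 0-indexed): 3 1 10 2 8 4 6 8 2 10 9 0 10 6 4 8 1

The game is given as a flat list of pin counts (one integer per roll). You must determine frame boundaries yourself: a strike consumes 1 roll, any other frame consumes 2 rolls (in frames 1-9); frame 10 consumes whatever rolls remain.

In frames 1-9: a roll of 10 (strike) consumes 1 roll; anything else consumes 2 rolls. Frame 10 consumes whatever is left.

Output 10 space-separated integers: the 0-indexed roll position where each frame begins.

Frame 1 starts at roll index 0: rolls=3,1 (sum=4), consumes 2 rolls
Frame 2 starts at roll index 2: roll=10 (strike), consumes 1 roll
Frame 3 starts at roll index 3: rolls=2,8 (sum=10), consumes 2 rolls
Frame 4 starts at roll index 5: rolls=4,6 (sum=10), consumes 2 rolls
Frame 5 starts at roll index 7: rolls=8,2 (sum=10), consumes 2 rolls
Frame 6 starts at roll index 9: roll=10 (strike), consumes 1 roll
Frame 7 starts at roll index 10: rolls=9,0 (sum=9), consumes 2 rolls
Frame 8 starts at roll index 12: roll=10 (strike), consumes 1 roll
Frame 9 starts at roll index 13: rolls=6,4 (sum=10), consumes 2 rolls
Frame 10 starts at roll index 15: 2 remaining rolls

Answer: 0 2 3 5 7 9 10 12 13 15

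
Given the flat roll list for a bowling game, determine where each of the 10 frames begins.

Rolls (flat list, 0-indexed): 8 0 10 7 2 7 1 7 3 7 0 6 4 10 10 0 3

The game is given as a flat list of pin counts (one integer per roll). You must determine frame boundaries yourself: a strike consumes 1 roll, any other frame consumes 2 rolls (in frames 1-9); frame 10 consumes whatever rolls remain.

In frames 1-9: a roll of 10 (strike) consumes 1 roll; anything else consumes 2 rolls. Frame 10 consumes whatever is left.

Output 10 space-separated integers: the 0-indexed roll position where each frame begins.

Answer: 0 2 3 5 7 9 11 13 14 15

Derivation:
Frame 1 starts at roll index 0: rolls=8,0 (sum=8), consumes 2 rolls
Frame 2 starts at roll index 2: roll=10 (strike), consumes 1 roll
Frame 3 starts at roll index 3: rolls=7,2 (sum=9), consumes 2 rolls
Frame 4 starts at roll index 5: rolls=7,1 (sum=8), consumes 2 rolls
Frame 5 starts at roll index 7: rolls=7,3 (sum=10), consumes 2 rolls
Frame 6 starts at roll index 9: rolls=7,0 (sum=7), consumes 2 rolls
Frame 7 starts at roll index 11: rolls=6,4 (sum=10), consumes 2 rolls
Frame 8 starts at roll index 13: roll=10 (strike), consumes 1 roll
Frame 9 starts at roll index 14: roll=10 (strike), consumes 1 roll
Frame 10 starts at roll index 15: 2 remaining rolls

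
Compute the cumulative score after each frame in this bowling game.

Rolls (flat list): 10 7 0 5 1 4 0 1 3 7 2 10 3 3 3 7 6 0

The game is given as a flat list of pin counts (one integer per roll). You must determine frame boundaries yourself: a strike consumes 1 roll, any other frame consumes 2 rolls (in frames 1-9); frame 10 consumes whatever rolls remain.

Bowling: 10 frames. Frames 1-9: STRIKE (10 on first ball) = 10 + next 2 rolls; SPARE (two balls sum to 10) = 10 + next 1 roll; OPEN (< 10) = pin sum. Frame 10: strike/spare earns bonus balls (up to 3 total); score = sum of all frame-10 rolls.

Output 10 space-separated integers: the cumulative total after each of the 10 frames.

Frame 1: STRIKE. 10 + next two rolls (7+0) = 17. Cumulative: 17
Frame 2: OPEN (7+0=7). Cumulative: 24
Frame 3: OPEN (5+1=6). Cumulative: 30
Frame 4: OPEN (4+0=4). Cumulative: 34
Frame 5: OPEN (1+3=4). Cumulative: 38
Frame 6: OPEN (7+2=9). Cumulative: 47
Frame 7: STRIKE. 10 + next two rolls (3+3) = 16. Cumulative: 63
Frame 8: OPEN (3+3=6). Cumulative: 69
Frame 9: SPARE (3+7=10). 10 + next roll (6) = 16. Cumulative: 85
Frame 10: OPEN. Sum of all frame-10 rolls (6+0) = 6. Cumulative: 91

Answer: 17 24 30 34 38 47 63 69 85 91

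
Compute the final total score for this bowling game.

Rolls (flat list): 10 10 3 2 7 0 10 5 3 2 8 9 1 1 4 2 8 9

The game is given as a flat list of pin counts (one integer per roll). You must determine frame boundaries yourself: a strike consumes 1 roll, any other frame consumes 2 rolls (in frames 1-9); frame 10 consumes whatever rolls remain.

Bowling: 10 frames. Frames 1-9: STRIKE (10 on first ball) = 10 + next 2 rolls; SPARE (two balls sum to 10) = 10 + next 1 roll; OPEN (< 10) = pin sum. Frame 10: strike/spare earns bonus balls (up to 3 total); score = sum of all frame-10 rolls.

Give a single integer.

Answer: 130

Derivation:
Frame 1: STRIKE. 10 + next two rolls (10+3) = 23. Cumulative: 23
Frame 2: STRIKE. 10 + next two rolls (3+2) = 15. Cumulative: 38
Frame 3: OPEN (3+2=5). Cumulative: 43
Frame 4: OPEN (7+0=7). Cumulative: 50
Frame 5: STRIKE. 10 + next two rolls (5+3) = 18. Cumulative: 68
Frame 6: OPEN (5+3=8). Cumulative: 76
Frame 7: SPARE (2+8=10). 10 + next roll (9) = 19. Cumulative: 95
Frame 8: SPARE (9+1=10). 10 + next roll (1) = 11. Cumulative: 106
Frame 9: OPEN (1+4=5). Cumulative: 111
Frame 10: SPARE. Sum of all frame-10 rolls (2+8+9) = 19. Cumulative: 130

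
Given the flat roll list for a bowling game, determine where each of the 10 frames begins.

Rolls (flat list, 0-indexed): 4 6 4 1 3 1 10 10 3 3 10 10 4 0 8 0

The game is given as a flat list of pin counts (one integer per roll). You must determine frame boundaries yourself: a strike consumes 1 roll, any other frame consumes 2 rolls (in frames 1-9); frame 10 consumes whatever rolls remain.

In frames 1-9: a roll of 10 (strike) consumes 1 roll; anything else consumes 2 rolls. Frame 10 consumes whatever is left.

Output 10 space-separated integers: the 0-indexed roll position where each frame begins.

Frame 1 starts at roll index 0: rolls=4,6 (sum=10), consumes 2 rolls
Frame 2 starts at roll index 2: rolls=4,1 (sum=5), consumes 2 rolls
Frame 3 starts at roll index 4: rolls=3,1 (sum=4), consumes 2 rolls
Frame 4 starts at roll index 6: roll=10 (strike), consumes 1 roll
Frame 5 starts at roll index 7: roll=10 (strike), consumes 1 roll
Frame 6 starts at roll index 8: rolls=3,3 (sum=6), consumes 2 rolls
Frame 7 starts at roll index 10: roll=10 (strike), consumes 1 roll
Frame 8 starts at roll index 11: roll=10 (strike), consumes 1 roll
Frame 9 starts at roll index 12: rolls=4,0 (sum=4), consumes 2 rolls
Frame 10 starts at roll index 14: 2 remaining rolls

Answer: 0 2 4 6 7 8 10 11 12 14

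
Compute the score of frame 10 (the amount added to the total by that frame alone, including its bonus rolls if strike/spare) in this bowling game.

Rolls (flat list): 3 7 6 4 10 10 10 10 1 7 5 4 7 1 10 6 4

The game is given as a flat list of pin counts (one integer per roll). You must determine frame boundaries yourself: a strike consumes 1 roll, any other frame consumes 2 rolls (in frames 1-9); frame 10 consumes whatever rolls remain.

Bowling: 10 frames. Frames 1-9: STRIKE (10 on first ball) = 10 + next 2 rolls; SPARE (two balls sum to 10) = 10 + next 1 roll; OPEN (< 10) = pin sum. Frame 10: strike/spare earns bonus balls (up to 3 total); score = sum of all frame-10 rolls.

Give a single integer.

Frame 1: SPARE (3+7=10). 10 + next roll (6) = 16. Cumulative: 16
Frame 2: SPARE (6+4=10). 10 + next roll (10) = 20. Cumulative: 36
Frame 3: STRIKE. 10 + next two rolls (10+10) = 30. Cumulative: 66
Frame 4: STRIKE. 10 + next two rolls (10+10) = 30. Cumulative: 96
Frame 5: STRIKE. 10 + next two rolls (10+1) = 21. Cumulative: 117
Frame 6: STRIKE. 10 + next two rolls (1+7) = 18. Cumulative: 135
Frame 7: OPEN (1+7=8). Cumulative: 143
Frame 8: OPEN (5+4=9). Cumulative: 152
Frame 9: OPEN (7+1=8). Cumulative: 160
Frame 10: STRIKE. Sum of all frame-10 rolls (10+6+4) = 20. Cumulative: 180

Answer: 20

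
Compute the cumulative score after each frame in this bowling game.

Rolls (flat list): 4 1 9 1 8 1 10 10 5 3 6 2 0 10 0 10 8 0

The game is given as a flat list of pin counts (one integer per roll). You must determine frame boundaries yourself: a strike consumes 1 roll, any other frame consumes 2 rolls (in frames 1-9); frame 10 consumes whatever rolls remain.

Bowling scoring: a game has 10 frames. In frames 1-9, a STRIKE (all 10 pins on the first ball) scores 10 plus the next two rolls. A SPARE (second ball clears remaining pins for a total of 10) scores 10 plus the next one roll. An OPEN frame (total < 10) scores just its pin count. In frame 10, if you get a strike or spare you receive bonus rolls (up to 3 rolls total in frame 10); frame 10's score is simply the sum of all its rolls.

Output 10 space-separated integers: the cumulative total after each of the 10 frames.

Frame 1: OPEN (4+1=5). Cumulative: 5
Frame 2: SPARE (9+1=10). 10 + next roll (8) = 18. Cumulative: 23
Frame 3: OPEN (8+1=9). Cumulative: 32
Frame 4: STRIKE. 10 + next two rolls (10+5) = 25. Cumulative: 57
Frame 5: STRIKE. 10 + next two rolls (5+3) = 18. Cumulative: 75
Frame 6: OPEN (5+3=8). Cumulative: 83
Frame 7: OPEN (6+2=8). Cumulative: 91
Frame 8: SPARE (0+10=10). 10 + next roll (0) = 10. Cumulative: 101
Frame 9: SPARE (0+10=10). 10 + next roll (8) = 18. Cumulative: 119
Frame 10: OPEN. Sum of all frame-10 rolls (8+0) = 8. Cumulative: 127

Answer: 5 23 32 57 75 83 91 101 119 127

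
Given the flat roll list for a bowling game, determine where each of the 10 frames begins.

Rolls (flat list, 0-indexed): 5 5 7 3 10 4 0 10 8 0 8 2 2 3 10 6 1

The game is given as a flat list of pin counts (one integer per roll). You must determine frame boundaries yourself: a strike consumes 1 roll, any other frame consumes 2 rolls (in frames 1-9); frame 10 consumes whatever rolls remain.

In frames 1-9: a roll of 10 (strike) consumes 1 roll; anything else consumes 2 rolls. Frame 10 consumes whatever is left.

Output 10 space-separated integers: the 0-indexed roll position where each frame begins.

Frame 1 starts at roll index 0: rolls=5,5 (sum=10), consumes 2 rolls
Frame 2 starts at roll index 2: rolls=7,3 (sum=10), consumes 2 rolls
Frame 3 starts at roll index 4: roll=10 (strike), consumes 1 roll
Frame 4 starts at roll index 5: rolls=4,0 (sum=4), consumes 2 rolls
Frame 5 starts at roll index 7: roll=10 (strike), consumes 1 roll
Frame 6 starts at roll index 8: rolls=8,0 (sum=8), consumes 2 rolls
Frame 7 starts at roll index 10: rolls=8,2 (sum=10), consumes 2 rolls
Frame 8 starts at roll index 12: rolls=2,3 (sum=5), consumes 2 rolls
Frame 9 starts at roll index 14: roll=10 (strike), consumes 1 roll
Frame 10 starts at roll index 15: 2 remaining rolls

Answer: 0 2 4 5 7 8 10 12 14 15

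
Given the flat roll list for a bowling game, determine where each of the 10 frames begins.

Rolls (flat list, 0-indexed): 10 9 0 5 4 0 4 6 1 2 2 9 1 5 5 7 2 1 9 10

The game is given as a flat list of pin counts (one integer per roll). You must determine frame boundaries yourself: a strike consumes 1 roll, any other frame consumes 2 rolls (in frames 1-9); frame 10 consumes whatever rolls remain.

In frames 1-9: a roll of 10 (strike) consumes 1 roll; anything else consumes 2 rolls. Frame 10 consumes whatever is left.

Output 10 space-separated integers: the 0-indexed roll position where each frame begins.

Frame 1 starts at roll index 0: roll=10 (strike), consumes 1 roll
Frame 2 starts at roll index 1: rolls=9,0 (sum=9), consumes 2 rolls
Frame 3 starts at roll index 3: rolls=5,4 (sum=9), consumes 2 rolls
Frame 4 starts at roll index 5: rolls=0,4 (sum=4), consumes 2 rolls
Frame 5 starts at roll index 7: rolls=6,1 (sum=7), consumes 2 rolls
Frame 6 starts at roll index 9: rolls=2,2 (sum=4), consumes 2 rolls
Frame 7 starts at roll index 11: rolls=9,1 (sum=10), consumes 2 rolls
Frame 8 starts at roll index 13: rolls=5,5 (sum=10), consumes 2 rolls
Frame 9 starts at roll index 15: rolls=7,2 (sum=9), consumes 2 rolls
Frame 10 starts at roll index 17: 3 remaining rolls

Answer: 0 1 3 5 7 9 11 13 15 17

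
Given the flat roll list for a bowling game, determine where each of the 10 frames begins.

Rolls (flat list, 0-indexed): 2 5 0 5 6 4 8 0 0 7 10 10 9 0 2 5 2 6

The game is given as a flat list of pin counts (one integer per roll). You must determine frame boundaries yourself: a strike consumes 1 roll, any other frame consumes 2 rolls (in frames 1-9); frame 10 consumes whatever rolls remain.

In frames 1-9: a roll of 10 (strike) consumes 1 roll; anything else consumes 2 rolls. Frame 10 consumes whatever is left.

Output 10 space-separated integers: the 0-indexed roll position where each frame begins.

Frame 1 starts at roll index 0: rolls=2,5 (sum=7), consumes 2 rolls
Frame 2 starts at roll index 2: rolls=0,5 (sum=5), consumes 2 rolls
Frame 3 starts at roll index 4: rolls=6,4 (sum=10), consumes 2 rolls
Frame 4 starts at roll index 6: rolls=8,0 (sum=8), consumes 2 rolls
Frame 5 starts at roll index 8: rolls=0,7 (sum=7), consumes 2 rolls
Frame 6 starts at roll index 10: roll=10 (strike), consumes 1 roll
Frame 7 starts at roll index 11: roll=10 (strike), consumes 1 roll
Frame 8 starts at roll index 12: rolls=9,0 (sum=9), consumes 2 rolls
Frame 9 starts at roll index 14: rolls=2,5 (sum=7), consumes 2 rolls
Frame 10 starts at roll index 16: 2 remaining rolls

Answer: 0 2 4 6 8 10 11 12 14 16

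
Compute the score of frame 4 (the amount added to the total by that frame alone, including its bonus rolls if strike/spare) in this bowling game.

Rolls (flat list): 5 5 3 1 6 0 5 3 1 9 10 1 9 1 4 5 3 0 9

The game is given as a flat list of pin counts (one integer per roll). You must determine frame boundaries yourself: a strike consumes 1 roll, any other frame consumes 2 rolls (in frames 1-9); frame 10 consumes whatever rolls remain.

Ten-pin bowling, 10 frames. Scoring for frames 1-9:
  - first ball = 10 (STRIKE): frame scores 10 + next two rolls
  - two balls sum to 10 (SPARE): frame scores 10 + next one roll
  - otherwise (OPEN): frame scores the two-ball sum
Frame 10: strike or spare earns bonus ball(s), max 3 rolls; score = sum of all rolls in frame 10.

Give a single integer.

Frame 1: SPARE (5+5=10). 10 + next roll (3) = 13. Cumulative: 13
Frame 2: OPEN (3+1=4). Cumulative: 17
Frame 3: OPEN (6+0=6). Cumulative: 23
Frame 4: OPEN (5+3=8). Cumulative: 31
Frame 5: SPARE (1+9=10). 10 + next roll (10) = 20. Cumulative: 51
Frame 6: STRIKE. 10 + next two rolls (1+9) = 20. Cumulative: 71

Answer: 8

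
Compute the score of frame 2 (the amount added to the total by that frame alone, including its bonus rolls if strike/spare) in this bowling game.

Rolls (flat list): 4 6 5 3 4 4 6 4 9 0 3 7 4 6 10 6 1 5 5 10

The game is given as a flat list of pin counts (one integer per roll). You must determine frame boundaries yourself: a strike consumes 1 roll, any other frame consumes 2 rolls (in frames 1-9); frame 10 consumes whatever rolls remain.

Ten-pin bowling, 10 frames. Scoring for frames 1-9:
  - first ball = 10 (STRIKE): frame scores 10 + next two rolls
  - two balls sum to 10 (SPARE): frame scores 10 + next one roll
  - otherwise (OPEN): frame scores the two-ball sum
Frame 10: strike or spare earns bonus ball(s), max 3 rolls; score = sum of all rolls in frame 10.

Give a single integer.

Answer: 8

Derivation:
Frame 1: SPARE (4+6=10). 10 + next roll (5) = 15. Cumulative: 15
Frame 2: OPEN (5+3=8). Cumulative: 23
Frame 3: OPEN (4+4=8). Cumulative: 31
Frame 4: SPARE (6+4=10). 10 + next roll (9) = 19. Cumulative: 50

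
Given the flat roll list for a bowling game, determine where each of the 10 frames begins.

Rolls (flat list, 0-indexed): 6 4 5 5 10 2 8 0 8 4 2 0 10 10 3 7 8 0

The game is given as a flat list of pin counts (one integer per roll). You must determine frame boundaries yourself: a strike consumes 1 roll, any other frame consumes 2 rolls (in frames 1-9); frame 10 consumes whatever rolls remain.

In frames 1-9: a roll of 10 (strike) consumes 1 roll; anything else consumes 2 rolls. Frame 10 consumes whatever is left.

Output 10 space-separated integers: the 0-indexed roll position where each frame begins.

Answer: 0 2 4 5 7 9 11 13 14 16

Derivation:
Frame 1 starts at roll index 0: rolls=6,4 (sum=10), consumes 2 rolls
Frame 2 starts at roll index 2: rolls=5,5 (sum=10), consumes 2 rolls
Frame 3 starts at roll index 4: roll=10 (strike), consumes 1 roll
Frame 4 starts at roll index 5: rolls=2,8 (sum=10), consumes 2 rolls
Frame 5 starts at roll index 7: rolls=0,8 (sum=8), consumes 2 rolls
Frame 6 starts at roll index 9: rolls=4,2 (sum=6), consumes 2 rolls
Frame 7 starts at roll index 11: rolls=0,10 (sum=10), consumes 2 rolls
Frame 8 starts at roll index 13: roll=10 (strike), consumes 1 roll
Frame 9 starts at roll index 14: rolls=3,7 (sum=10), consumes 2 rolls
Frame 10 starts at roll index 16: 2 remaining rolls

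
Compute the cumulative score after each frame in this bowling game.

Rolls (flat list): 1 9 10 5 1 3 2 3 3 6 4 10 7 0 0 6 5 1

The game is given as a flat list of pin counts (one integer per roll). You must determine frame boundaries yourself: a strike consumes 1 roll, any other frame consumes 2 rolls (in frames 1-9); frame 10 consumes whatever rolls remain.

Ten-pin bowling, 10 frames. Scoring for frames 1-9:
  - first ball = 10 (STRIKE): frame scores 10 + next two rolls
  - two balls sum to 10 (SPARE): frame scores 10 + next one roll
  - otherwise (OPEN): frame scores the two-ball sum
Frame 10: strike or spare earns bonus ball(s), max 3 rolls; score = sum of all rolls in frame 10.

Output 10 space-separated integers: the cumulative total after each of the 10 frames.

Frame 1: SPARE (1+9=10). 10 + next roll (10) = 20. Cumulative: 20
Frame 2: STRIKE. 10 + next two rolls (5+1) = 16. Cumulative: 36
Frame 3: OPEN (5+1=6). Cumulative: 42
Frame 4: OPEN (3+2=5). Cumulative: 47
Frame 5: OPEN (3+3=6). Cumulative: 53
Frame 6: SPARE (6+4=10). 10 + next roll (10) = 20. Cumulative: 73
Frame 7: STRIKE. 10 + next two rolls (7+0) = 17. Cumulative: 90
Frame 8: OPEN (7+0=7). Cumulative: 97
Frame 9: OPEN (0+6=6). Cumulative: 103
Frame 10: OPEN. Sum of all frame-10 rolls (5+1) = 6. Cumulative: 109

Answer: 20 36 42 47 53 73 90 97 103 109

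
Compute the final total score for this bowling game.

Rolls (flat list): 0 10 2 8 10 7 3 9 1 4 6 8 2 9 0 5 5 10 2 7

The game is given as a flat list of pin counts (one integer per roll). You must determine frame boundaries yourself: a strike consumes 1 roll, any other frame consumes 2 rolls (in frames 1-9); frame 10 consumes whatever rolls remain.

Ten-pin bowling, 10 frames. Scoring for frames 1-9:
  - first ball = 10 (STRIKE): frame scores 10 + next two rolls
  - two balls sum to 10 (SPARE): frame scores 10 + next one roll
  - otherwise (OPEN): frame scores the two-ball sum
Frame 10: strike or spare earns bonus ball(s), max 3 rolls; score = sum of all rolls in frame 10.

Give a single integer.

Answer: 170

Derivation:
Frame 1: SPARE (0+10=10). 10 + next roll (2) = 12. Cumulative: 12
Frame 2: SPARE (2+8=10). 10 + next roll (10) = 20. Cumulative: 32
Frame 3: STRIKE. 10 + next two rolls (7+3) = 20. Cumulative: 52
Frame 4: SPARE (7+3=10). 10 + next roll (9) = 19. Cumulative: 71
Frame 5: SPARE (9+1=10). 10 + next roll (4) = 14. Cumulative: 85
Frame 6: SPARE (4+6=10). 10 + next roll (8) = 18. Cumulative: 103
Frame 7: SPARE (8+2=10). 10 + next roll (9) = 19. Cumulative: 122
Frame 8: OPEN (9+0=9). Cumulative: 131
Frame 9: SPARE (5+5=10). 10 + next roll (10) = 20. Cumulative: 151
Frame 10: STRIKE. Sum of all frame-10 rolls (10+2+7) = 19. Cumulative: 170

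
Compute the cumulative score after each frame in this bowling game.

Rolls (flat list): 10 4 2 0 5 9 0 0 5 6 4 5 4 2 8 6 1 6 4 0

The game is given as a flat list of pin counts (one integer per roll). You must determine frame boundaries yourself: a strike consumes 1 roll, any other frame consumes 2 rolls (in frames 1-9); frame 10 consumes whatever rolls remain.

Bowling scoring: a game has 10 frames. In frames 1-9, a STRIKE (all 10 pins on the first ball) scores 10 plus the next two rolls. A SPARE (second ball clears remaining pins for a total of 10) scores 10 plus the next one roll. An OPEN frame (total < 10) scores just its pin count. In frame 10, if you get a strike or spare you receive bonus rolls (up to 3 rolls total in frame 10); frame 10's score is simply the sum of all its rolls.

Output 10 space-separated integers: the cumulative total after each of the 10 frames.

Frame 1: STRIKE. 10 + next two rolls (4+2) = 16. Cumulative: 16
Frame 2: OPEN (4+2=6). Cumulative: 22
Frame 3: OPEN (0+5=5). Cumulative: 27
Frame 4: OPEN (9+0=9). Cumulative: 36
Frame 5: OPEN (0+5=5). Cumulative: 41
Frame 6: SPARE (6+4=10). 10 + next roll (5) = 15. Cumulative: 56
Frame 7: OPEN (5+4=9). Cumulative: 65
Frame 8: SPARE (2+8=10). 10 + next roll (6) = 16. Cumulative: 81
Frame 9: OPEN (6+1=7). Cumulative: 88
Frame 10: SPARE. Sum of all frame-10 rolls (6+4+0) = 10. Cumulative: 98

Answer: 16 22 27 36 41 56 65 81 88 98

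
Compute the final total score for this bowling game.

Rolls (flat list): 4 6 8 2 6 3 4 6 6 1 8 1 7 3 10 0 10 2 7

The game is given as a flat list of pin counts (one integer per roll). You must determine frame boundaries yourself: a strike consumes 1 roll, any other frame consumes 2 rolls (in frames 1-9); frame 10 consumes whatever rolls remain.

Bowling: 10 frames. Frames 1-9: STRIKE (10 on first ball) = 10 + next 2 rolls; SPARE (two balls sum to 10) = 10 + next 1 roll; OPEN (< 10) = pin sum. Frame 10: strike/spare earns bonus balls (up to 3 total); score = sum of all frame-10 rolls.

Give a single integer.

Answer: 136

Derivation:
Frame 1: SPARE (4+6=10). 10 + next roll (8) = 18. Cumulative: 18
Frame 2: SPARE (8+2=10). 10 + next roll (6) = 16. Cumulative: 34
Frame 3: OPEN (6+3=9). Cumulative: 43
Frame 4: SPARE (4+6=10). 10 + next roll (6) = 16. Cumulative: 59
Frame 5: OPEN (6+1=7). Cumulative: 66
Frame 6: OPEN (8+1=9). Cumulative: 75
Frame 7: SPARE (7+3=10). 10 + next roll (10) = 20. Cumulative: 95
Frame 8: STRIKE. 10 + next two rolls (0+10) = 20. Cumulative: 115
Frame 9: SPARE (0+10=10). 10 + next roll (2) = 12. Cumulative: 127
Frame 10: OPEN. Sum of all frame-10 rolls (2+7) = 9. Cumulative: 136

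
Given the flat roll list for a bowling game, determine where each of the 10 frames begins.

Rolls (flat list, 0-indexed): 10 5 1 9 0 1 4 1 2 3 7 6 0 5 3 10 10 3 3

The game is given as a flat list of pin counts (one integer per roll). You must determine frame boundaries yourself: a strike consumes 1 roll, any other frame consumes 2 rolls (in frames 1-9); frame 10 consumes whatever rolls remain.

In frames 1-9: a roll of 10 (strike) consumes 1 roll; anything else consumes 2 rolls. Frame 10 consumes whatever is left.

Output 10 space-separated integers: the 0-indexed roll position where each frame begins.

Answer: 0 1 3 5 7 9 11 13 15 16

Derivation:
Frame 1 starts at roll index 0: roll=10 (strike), consumes 1 roll
Frame 2 starts at roll index 1: rolls=5,1 (sum=6), consumes 2 rolls
Frame 3 starts at roll index 3: rolls=9,0 (sum=9), consumes 2 rolls
Frame 4 starts at roll index 5: rolls=1,4 (sum=5), consumes 2 rolls
Frame 5 starts at roll index 7: rolls=1,2 (sum=3), consumes 2 rolls
Frame 6 starts at roll index 9: rolls=3,7 (sum=10), consumes 2 rolls
Frame 7 starts at roll index 11: rolls=6,0 (sum=6), consumes 2 rolls
Frame 8 starts at roll index 13: rolls=5,3 (sum=8), consumes 2 rolls
Frame 9 starts at roll index 15: roll=10 (strike), consumes 1 roll
Frame 10 starts at roll index 16: 3 remaining rolls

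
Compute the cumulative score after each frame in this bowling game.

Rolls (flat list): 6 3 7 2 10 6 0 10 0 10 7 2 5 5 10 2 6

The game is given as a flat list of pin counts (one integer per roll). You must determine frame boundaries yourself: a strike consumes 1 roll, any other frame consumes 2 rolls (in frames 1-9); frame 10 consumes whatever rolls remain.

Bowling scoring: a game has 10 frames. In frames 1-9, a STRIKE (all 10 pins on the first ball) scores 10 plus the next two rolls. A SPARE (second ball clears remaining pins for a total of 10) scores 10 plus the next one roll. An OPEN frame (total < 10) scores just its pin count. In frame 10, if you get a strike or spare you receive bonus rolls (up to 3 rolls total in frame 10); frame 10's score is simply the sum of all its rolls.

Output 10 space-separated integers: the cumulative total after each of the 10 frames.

Answer: 9 18 34 40 60 77 86 106 124 132

Derivation:
Frame 1: OPEN (6+3=9). Cumulative: 9
Frame 2: OPEN (7+2=9). Cumulative: 18
Frame 3: STRIKE. 10 + next two rolls (6+0) = 16. Cumulative: 34
Frame 4: OPEN (6+0=6). Cumulative: 40
Frame 5: STRIKE. 10 + next two rolls (0+10) = 20. Cumulative: 60
Frame 6: SPARE (0+10=10). 10 + next roll (7) = 17. Cumulative: 77
Frame 7: OPEN (7+2=9). Cumulative: 86
Frame 8: SPARE (5+5=10). 10 + next roll (10) = 20. Cumulative: 106
Frame 9: STRIKE. 10 + next two rolls (2+6) = 18. Cumulative: 124
Frame 10: OPEN. Sum of all frame-10 rolls (2+6) = 8. Cumulative: 132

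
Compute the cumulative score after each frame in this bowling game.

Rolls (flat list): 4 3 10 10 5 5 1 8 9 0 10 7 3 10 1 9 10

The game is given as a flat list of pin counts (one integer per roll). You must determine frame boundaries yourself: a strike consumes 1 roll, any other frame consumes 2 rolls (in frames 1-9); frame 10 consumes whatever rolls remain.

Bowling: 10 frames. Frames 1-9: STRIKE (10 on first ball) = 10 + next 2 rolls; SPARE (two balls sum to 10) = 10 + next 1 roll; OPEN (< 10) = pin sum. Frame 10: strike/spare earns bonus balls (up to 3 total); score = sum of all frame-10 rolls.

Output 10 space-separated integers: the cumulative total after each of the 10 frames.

Answer: 7 32 52 63 72 81 101 121 141 161

Derivation:
Frame 1: OPEN (4+3=7). Cumulative: 7
Frame 2: STRIKE. 10 + next two rolls (10+5) = 25. Cumulative: 32
Frame 3: STRIKE. 10 + next two rolls (5+5) = 20. Cumulative: 52
Frame 4: SPARE (5+5=10). 10 + next roll (1) = 11. Cumulative: 63
Frame 5: OPEN (1+8=9). Cumulative: 72
Frame 6: OPEN (9+0=9). Cumulative: 81
Frame 7: STRIKE. 10 + next two rolls (7+3) = 20. Cumulative: 101
Frame 8: SPARE (7+3=10). 10 + next roll (10) = 20. Cumulative: 121
Frame 9: STRIKE. 10 + next two rolls (1+9) = 20. Cumulative: 141
Frame 10: SPARE. Sum of all frame-10 rolls (1+9+10) = 20. Cumulative: 161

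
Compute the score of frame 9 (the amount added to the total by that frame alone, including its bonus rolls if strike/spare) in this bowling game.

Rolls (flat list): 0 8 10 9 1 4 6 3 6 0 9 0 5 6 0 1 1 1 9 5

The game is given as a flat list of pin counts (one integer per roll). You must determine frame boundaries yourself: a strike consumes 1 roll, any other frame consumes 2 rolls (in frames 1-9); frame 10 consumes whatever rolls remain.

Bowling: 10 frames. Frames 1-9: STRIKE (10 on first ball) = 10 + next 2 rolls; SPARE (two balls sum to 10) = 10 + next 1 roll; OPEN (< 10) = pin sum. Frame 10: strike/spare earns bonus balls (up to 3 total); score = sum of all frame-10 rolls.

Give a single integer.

Answer: 2

Derivation:
Frame 1: OPEN (0+8=8). Cumulative: 8
Frame 2: STRIKE. 10 + next two rolls (9+1) = 20. Cumulative: 28
Frame 3: SPARE (9+1=10). 10 + next roll (4) = 14. Cumulative: 42
Frame 4: SPARE (4+6=10). 10 + next roll (3) = 13. Cumulative: 55
Frame 5: OPEN (3+6=9). Cumulative: 64
Frame 6: OPEN (0+9=9). Cumulative: 73
Frame 7: OPEN (0+5=5). Cumulative: 78
Frame 8: OPEN (6+0=6). Cumulative: 84
Frame 9: OPEN (1+1=2). Cumulative: 86
Frame 10: SPARE. Sum of all frame-10 rolls (1+9+5) = 15. Cumulative: 101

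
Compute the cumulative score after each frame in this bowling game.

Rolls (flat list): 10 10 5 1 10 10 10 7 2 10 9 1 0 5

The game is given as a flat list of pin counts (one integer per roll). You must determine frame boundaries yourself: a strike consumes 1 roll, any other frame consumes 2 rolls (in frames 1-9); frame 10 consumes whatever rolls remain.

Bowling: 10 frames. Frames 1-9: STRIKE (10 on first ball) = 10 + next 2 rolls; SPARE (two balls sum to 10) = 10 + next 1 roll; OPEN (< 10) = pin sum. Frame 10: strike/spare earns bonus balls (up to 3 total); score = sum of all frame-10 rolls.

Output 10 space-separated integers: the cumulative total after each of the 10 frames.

Frame 1: STRIKE. 10 + next two rolls (10+5) = 25. Cumulative: 25
Frame 2: STRIKE. 10 + next two rolls (5+1) = 16. Cumulative: 41
Frame 3: OPEN (5+1=6). Cumulative: 47
Frame 4: STRIKE. 10 + next two rolls (10+10) = 30. Cumulative: 77
Frame 5: STRIKE. 10 + next two rolls (10+7) = 27. Cumulative: 104
Frame 6: STRIKE. 10 + next two rolls (7+2) = 19. Cumulative: 123
Frame 7: OPEN (7+2=9). Cumulative: 132
Frame 8: STRIKE. 10 + next two rolls (9+1) = 20. Cumulative: 152
Frame 9: SPARE (9+1=10). 10 + next roll (0) = 10. Cumulative: 162
Frame 10: OPEN. Sum of all frame-10 rolls (0+5) = 5. Cumulative: 167

Answer: 25 41 47 77 104 123 132 152 162 167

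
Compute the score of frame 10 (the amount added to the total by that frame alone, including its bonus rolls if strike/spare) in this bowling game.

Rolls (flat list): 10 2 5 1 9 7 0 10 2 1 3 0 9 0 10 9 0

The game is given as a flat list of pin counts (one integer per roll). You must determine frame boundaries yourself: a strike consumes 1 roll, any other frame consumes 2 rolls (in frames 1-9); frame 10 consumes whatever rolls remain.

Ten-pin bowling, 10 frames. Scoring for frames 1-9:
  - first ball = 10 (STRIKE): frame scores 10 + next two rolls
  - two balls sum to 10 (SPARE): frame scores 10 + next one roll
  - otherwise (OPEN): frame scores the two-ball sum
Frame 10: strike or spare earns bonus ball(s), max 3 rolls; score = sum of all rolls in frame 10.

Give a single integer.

Answer: 9

Derivation:
Frame 1: STRIKE. 10 + next two rolls (2+5) = 17. Cumulative: 17
Frame 2: OPEN (2+5=7). Cumulative: 24
Frame 3: SPARE (1+9=10). 10 + next roll (7) = 17. Cumulative: 41
Frame 4: OPEN (7+0=7). Cumulative: 48
Frame 5: STRIKE. 10 + next two rolls (2+1) = 13. Cumulative: 61
Frame 6: OPEN (2+1=3). Cumulative: 64
Frame 7: OPEN (3+0=3). Cumulative: 67
Frame 8: OPEN (9+0=9). Cumulative: 76
Frame 9: STRIKE. 10 + next two rolls (9+0) = 19. Cumulative: 95
Frame 10: OPEN. Sum of all frame-10 rolls (9+0) = 9. Cumulative: 104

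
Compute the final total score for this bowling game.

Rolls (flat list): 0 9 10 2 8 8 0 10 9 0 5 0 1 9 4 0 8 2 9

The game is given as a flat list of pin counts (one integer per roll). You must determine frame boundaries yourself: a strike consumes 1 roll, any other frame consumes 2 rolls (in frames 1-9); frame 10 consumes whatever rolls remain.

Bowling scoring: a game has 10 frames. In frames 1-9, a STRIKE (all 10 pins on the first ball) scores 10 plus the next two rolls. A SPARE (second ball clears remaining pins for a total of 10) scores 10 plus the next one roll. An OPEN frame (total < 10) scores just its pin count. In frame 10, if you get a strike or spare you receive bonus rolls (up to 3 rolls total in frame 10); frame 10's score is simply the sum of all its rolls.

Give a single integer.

Frame 1: OPEN (0+9=9). Cumulative: 9
Frame 2: STRIKE. 10 + next two rolls (2+8) = 20. Cumulative: 29
Frame 3: SPARE (2+8=10). 10 + next roll (8) = 18. Cumulative: 47
Frame 4: OPEN (8+0=8). Cumulative: 55
Frame 5: STRIKE. 10 + next two rolls (9+0) = 19. Cumulative: 74
Frame 6: OPEN (9+0=9). Cumulative: 83
Frame 7: OPEN (5+0=5). Cumulative: 88
Frame 8: SPARE (1+9=10). 10 + next roll (4) = 14. Cumulative: 102
Frame 9: OPEN (4+0=4). Cumulative: 106
Frame 10: SPARE. Sum of all frame-10 rolls (8+2+9) = 19. Cumulative: 125

Answer: 125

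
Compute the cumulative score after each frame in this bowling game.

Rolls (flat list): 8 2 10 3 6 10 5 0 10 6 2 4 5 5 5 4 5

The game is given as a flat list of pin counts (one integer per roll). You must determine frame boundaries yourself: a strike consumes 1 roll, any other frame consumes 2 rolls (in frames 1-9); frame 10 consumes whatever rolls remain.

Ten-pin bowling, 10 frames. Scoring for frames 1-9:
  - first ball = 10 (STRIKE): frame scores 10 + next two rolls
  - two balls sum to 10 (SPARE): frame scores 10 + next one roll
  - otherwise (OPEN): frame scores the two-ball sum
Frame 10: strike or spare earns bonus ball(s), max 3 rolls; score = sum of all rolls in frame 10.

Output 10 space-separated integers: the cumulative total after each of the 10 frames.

Frame 1: SPARE (8+2=10). 10 + next roll (10) = 20. Cumulative: 20
Frame 2: STRIKE. 10 + next two rolls (3+6) = 19. Cumulative: 39
Frame 3: OPEN (3+6=9). Cumulative: 48
Frame 4: STRIKE. 10 + next two rolls (5+0) = 15. Cumulative: 63
Frame 5: OPEN (5+0=5). Cumulative: 68
Frame 6: STRIKE. 10 + next two rolls (6+2) = 18. Cumulative: 86
Frame 7: OPEN (6+2=8). Cumulative: 94
Frame 8: OPEN (4+5=9). Cumulative: 103
Frame 9: SPARE (5+5=10). 10 + next roll (4) = 14. Cumulative: 117
Frame 10: OPEN. Sum of all frame-10 rolls (4+5) = 9. Cumulative: 126

Answer: 20 39 48 63 68 86 94 103 117 126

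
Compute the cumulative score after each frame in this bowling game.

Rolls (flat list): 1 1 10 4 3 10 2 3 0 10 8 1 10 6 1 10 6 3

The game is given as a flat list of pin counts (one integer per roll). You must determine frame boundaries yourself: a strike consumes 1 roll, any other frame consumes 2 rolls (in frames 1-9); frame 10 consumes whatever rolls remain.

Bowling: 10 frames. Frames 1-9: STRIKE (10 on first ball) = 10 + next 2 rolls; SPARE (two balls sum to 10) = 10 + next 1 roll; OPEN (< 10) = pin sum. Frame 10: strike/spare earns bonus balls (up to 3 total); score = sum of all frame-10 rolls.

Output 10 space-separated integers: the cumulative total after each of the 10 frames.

Frame 1: OPEN (1+1=2). Cumulative: 2
Frame 2: STRIKE. 10 + next two rolls (4+3) = 17. Cumulative: 19
Frame 3: OPEN (4+3=7). Cumulative: 26
Frame 4: STRIKE. 10 + next two rolls (2+3) = 15. Cumulative: 41
Frame 5: OPEN (2+3=5). Cumulative: 46
Frame 6: SPARE (0+10=10). 10 + next roll (8) = 18. Cumulative: 64
Frame 7: OPEN (8+1=9). Cumulative: 73
Frame 8: STRIKE. 10 + next two rolls (6+1) = 17. Cumulative: 90
Frame 9: OPEN (6+1=7). Cumulative: 97
Frame 10: STRIKE. Sum of all frame-10 rolls (10+6+3) = 19. Cumulative: 116

Answer: 2 19 26 41 46 64 73 90 97 116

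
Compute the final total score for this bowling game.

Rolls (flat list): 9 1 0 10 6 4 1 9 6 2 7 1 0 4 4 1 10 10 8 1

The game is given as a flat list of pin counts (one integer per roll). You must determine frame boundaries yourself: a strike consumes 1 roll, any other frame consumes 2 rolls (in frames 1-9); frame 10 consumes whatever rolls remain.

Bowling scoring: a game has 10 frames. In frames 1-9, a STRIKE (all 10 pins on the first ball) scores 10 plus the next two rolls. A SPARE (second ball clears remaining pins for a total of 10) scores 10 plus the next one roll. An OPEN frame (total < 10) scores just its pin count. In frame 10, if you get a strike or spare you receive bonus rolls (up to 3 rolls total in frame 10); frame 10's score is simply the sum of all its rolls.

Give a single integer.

Frame 1: SPARE (9+1=10). 10 + next roll (0) = 10. Cumulative: 10
Frame 2: SPARE (0+10=10). 10 + next roll (6) = 16. Cumulative: 26
Frame 3: SPARE (6+4=10). 10 + next roll (1) = 11. Cumulative: 37
Frame 4: SPARE (1+9=10). 10 + next roll (6) = 16. Cumulative: 53
Frame 5: OPEN (6+2=8). Cumulative: 61
Frame 6: OPEN (7+1=8). Cumulative: 69
Frame 7: OPEN (0+4=4). Cumulative: 73
Frame 8: OPEN (4+1=5). Cumulative: 78
Frame 9: STRIKE. 10 + next two rolls (10+8) = 28. Cumulative: 106
Frame 10: STRIKE. Sum of all frame-10 rolls (10+8+1) = 19. Cumulative: 125

Answer: 125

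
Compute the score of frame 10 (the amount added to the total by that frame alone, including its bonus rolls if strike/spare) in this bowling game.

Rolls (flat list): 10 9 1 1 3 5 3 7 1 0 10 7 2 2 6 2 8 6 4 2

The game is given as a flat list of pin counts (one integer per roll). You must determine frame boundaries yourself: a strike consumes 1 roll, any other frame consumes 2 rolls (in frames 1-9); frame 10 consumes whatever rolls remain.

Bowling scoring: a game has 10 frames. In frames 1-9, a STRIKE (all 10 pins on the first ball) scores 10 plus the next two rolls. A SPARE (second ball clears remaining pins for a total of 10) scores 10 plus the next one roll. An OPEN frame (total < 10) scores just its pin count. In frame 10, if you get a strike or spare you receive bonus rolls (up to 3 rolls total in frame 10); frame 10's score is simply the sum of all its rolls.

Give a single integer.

Frame 1: STRIKE. 10 + next two rolls (9+1) = 20. Cumulative: 20
Frame 2: SPARE (9+1=10). 10 + next roll (1) = 11. Cumulative: 31
Frame 3: OPEN (1+3=4). Cumulative: 35
Frame 4: OPEN (5+3=8). Cumulative: 43
Frame 5: OPEN (7+1=8). Cumulative: 51
Frame 6: SPARE (0+10=10). 10 + next roll (7) = 17. Cumulative: 68
Frame 7: OPEN (7+2=9). Cumulative: 77
Frame 8: OPEN (2+6=8). Cumulative: 85
Frame 9: SPARE (2+8=10). 10 + next roll (6) = 16. Cumulative: 101
Frame 10: SPARE. Sum of all frame-10 rolls (6+4+2) = 12. Cumulative: 113

Answer: 12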